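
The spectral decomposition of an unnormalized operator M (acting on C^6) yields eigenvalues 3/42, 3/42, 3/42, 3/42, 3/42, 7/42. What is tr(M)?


tr(M) = sum of eigenvalues
= 3/42 + 3/42 + 3/42 + 3/42 + 3/42 + 7/42
= 22/42
= 0.5238

0.5238


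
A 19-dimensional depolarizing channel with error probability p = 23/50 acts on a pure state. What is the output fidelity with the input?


F = (1-p) + p/d
= (1 - 0.4600) + 0.4600/19
= 0.5400 + 0.0242
= 0.5642

0.5642


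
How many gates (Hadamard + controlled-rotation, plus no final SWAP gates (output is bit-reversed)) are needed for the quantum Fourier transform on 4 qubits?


Hadamard gates: 4
Controlled rotations: n*(n-1)/2 = 4*3/2 = 6
SWAP gates: 0 (omitted)
Total = 4 + 6
= 10

10


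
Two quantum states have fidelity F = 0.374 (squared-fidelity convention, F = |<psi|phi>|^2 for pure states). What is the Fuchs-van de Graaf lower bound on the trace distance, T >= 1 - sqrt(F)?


Fuchs-van de Graaf (squared-fidelity convention): 1 - sqrt(F) <= T <= sqrt(1 - F).
Lower bound: T >= 1 - sqrt(F)
sqrt(F) = sqrt(0.374) = 0.6116
T >= 1 - 0.6116
T >= 0.3884

0.3884


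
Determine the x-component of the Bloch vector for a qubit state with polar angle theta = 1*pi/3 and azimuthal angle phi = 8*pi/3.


theta = 1.0472, phi = 8.3776
r_x = sin(theta)*cos(phi) = 0.8660 * -0.5000
r_x = -0.4330

-0.4330


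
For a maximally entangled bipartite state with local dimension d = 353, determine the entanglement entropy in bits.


For a maximally entangled state in d x d:
S = log2(d) = log2(353)
= 8.4635

8.4635


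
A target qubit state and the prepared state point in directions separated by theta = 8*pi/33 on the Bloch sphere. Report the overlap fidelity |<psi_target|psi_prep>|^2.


For states separated by angle theta on Bloch sphere:
F = cos^2(theta/2)
theta = 8*pi/33 = 0.7616
theta/2 = 0.3808
cos(theta/2) = 0.9284
F = 0.8619

0.8619


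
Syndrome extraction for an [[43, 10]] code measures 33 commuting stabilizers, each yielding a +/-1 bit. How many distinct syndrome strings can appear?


Each stabilizer generator gives a binary (+1 or -1) measurement outcome.
With 33 independent generators:
Total syndromes = 2^33
= 8589934592

8589934592


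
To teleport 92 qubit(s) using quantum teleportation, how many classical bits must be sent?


Quantum teleportation requires 2 classical bits per qubit teleported.
92 qubit(s) -> 2 * 92 = 184 classical bits

184


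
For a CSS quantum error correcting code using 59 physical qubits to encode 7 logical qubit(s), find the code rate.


Code rate R = k/n
= 7/59
= 0.1186

0.1186


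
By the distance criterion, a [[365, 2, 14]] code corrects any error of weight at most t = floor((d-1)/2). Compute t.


Code parameters: [[365, 2, 14]], distance d = 14.
Number of correctable errors = floor((d-1)/2)
= floor((14 - 1)/2)
= floor(13/2)
= 6

6


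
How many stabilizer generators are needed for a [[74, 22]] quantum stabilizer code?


For an [[n,k]] stabilizer code:
Number of stabilizer generators = n - k
= 74 - 22
= 52

52


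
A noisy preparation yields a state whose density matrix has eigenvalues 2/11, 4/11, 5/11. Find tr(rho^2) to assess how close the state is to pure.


tr(rho^2) = sum of eigenvalues squared
= (2/11)^2 + (4/11)^2 + (5/11)^2
= (4 + 16 + 25) / 121
= 45/121
= 0.3719

0.3719


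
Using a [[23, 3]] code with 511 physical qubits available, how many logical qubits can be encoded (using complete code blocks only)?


Each code block uses 23 physical qubits for 3 logical qubit(s).
Number of complete blocks = floor(511 / 23) = 22
Logical qubits = 22 * 3
= 66

66


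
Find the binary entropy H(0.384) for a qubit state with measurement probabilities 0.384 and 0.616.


S = -p*log2(p) - (1-p)*log2(1-p)
p = 0.3840, 1-p = 0.6160
= -0.3840 * log2(0.3840) - 0.6160 * log2(0.6160)
= -(-0.5302) - (-0.4306)
= 0.9608

0.9608


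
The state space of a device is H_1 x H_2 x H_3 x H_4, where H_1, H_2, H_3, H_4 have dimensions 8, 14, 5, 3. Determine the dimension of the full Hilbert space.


dim(H_1 x H_2 x H_3 x H_4) = 8 * 14 * 5 * 3
= 112 * 5 * 3
= 560 * 3
= 1680

1680


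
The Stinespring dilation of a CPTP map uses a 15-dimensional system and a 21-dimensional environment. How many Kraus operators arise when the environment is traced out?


Tracing out the environment in an orthonormal basis {|i>_E} gives Kraus operators K_i = <i|_E U |0>_E.
Number of Kraus operators = dim(H_env) = d_env
= 21

21


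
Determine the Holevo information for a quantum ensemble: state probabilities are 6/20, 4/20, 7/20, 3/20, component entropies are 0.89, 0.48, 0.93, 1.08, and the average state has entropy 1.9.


chi = S(rho) - sum_i p_i * S(rho_i)
Weighted entropy = 6/20 * 0.89 + 4/20 * 0.48 + 7/20 * 0.93 + 3/20 * 1.08
= 0.8505
chi = 1.9 - 0.8505
= 1.0495

1.0495


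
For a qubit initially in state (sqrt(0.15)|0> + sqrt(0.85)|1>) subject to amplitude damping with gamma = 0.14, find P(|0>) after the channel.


For amplitude damping with parameter gamma on state sqrt(a)|0> + sqrt(b)|1>:
alpha^2 = 0.15, beta^2 = 0.85
P(|0>) = alpha^2 + gamma * beta^2
= 0.15 + 0.14 * 0.85
= 0.15 + 0.1190
= 0.2690

0.2690


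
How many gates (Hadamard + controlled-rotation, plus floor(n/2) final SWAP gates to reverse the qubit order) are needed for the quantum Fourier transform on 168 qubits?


Hadamard gates: 168
Controlled rotations: n*(n-1)/2 = 168*167/2 = 14028
SWAP gates: floor(n/2) = floor(168/2) = 84
Total = 168 + 14028 + 84
= 14280

14280


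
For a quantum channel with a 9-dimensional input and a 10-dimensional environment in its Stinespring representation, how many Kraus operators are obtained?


Tracing out the environment in an orthonormal basis {|i>_E} gives Kraus operators K_i = <i|_E U |0>_E.
Number of Kraus operators = dim(H_env) = d_env
= 10

10


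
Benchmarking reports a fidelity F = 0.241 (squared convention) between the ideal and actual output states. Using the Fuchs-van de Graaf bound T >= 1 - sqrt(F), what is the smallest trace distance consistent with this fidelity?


Fuchs-van de Graaf (squared-fidelity convention): 1 - sqrt(F) <= T <= sqrt(1 - F).
Lower bound: T >= 1 - sqrt(F)
sqrt(F) = sqrt(0.241) = 0.4909
T >= 1 - 0.4909
T >= 0.5091

0.5091


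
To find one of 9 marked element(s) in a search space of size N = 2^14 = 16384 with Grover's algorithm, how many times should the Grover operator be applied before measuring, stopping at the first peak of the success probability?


After j Grover iterations the success probability is P(j) = sin^2((2j+1)*theta), where sin(theta) = sqrt(k/N).
N = 2^14 = 16384, k = 9
sin(theta) = sqrt(k/N) = 0.0234375
theta = arcsin(sqrt(k/N)) = 0.0234396463 rad
P(j) reaches its first maximum when (2j+1)*theta is as close as possible to pi/2, i.e. j = round(pi/(4*theta) - 1/2).
pi/(4*theta) - 1/2 = 33.0073
(For comparison, the common estimate pi/4 * sqrt(N/k) = 33.5103; the exact maximiser is used here.)
Optimal iterations = 33

33


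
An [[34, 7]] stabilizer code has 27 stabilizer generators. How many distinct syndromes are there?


Each stabilizer generator gives a binary (+1 or -1) measurement outcome.
With 27 independent generators:
Total syndromes = 2^27
= 134217728

134217728


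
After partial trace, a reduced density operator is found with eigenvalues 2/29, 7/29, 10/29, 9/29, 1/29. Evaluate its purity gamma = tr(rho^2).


tr(rho^2) = sum of eigenvalues squared
= (2/29)^2 + (7/29)^2 + (10/29)^2 + (9/29)^2 + (1/29)^2
= (4 + 49 + 100 + 81 + 1) / 841
= 235/841
= 0.2794

0.2794


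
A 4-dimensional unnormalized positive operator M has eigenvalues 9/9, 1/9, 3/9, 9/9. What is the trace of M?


tr(M) = sum of eigenvalues
= 9/9 + 1/9 + 3/9 + 9/9
= 22/9
= 2.4444

2.4444


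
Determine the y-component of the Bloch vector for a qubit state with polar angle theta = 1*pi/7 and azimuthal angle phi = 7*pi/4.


theta = 0.4488, phi = 5.4978
r_y = sin(theta)*sin(phi) = 0.4339 * -0.7071
r_y = -0.3068

-0.3068


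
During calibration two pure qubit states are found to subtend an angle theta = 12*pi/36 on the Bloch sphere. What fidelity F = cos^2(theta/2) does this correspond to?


For states separated by angle theta on Bloch sphere:
F = cos^2(theta/2)
theta = 12*pi/36 = 1.0472
theta/2 = 0.5236
cos(theta/2) = 0.8660
F = 0.7500

0.7500


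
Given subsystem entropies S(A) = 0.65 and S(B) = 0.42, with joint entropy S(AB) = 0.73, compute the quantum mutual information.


I(A:B) = S(A) + S(B) - S(AB)
= 0.65 + 0.42 - 0.73
= 0.3400

0.3400


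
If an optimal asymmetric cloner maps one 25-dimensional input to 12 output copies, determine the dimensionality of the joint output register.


Output space = H^(tensor 12) where dim(H) = 25
dim = 25^12
= 625 (after 2 factors)
= 15625 (after 3 factors)
= 390625 (after 4 factors)
= 9765625 (after 5 factors)
= 244140625 (after 6 factors)
= 6103515625 (after 7 factors)
= 152587890625 (after 8 factors)
= 3814697265625 (after 9 factors)
= 95367431640625 (after 10 factors)
= 2384185791015625 (after 11 factors)
= 59604644775390625 (after 12 factors)
= 59604644775390625

59604644775390625


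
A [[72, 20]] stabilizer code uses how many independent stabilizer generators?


For an [[n,k]] stabilizer code:
Number of stabilizer generators = n - k
= 72 - 20
= 52

52


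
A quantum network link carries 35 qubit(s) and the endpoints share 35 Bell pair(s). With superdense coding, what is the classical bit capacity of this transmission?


Superdense coding allows 2 classical bits per shared entangled pair.
35 pair(s) -> 2 * 35 = 70 classical bits

70


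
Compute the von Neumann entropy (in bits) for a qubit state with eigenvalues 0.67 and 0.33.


S = -p*log2(p) - (1-p)*log2(1-p)
p = 0.6700, 1-p = 0.3300
= -0.6700 * log2(0.6700) - 0.3300 * log2(0.3300)
= -(-0.3871) - (-0.5278)
= 0.9149

0.9149


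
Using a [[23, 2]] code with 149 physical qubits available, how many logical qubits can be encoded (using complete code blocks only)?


Each code block uses 23 physical qubits for 2 logical qubit(s).
Number of complete blocks = floor(149 / 23) = 6
Logical qubits = 6 * 2
= 12

12


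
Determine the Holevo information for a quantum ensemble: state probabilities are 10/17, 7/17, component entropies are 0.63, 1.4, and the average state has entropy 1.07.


chi = S(rho) - sum_i p_i * S(rho_i)
Weighted entropy = 10/17 * 0.63 + 7/17 * 1.4
= 0.9471
chi = 1.07 - 0.9471
= 0.1229

0.1229


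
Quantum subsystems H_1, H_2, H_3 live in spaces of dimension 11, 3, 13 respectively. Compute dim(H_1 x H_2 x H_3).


dim(H_1 x H_2 x H_3) = 11 * 3 * 13
= 33 * 13
= 429

429


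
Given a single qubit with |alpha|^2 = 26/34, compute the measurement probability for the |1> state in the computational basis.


|alpha|^2 = 26/34 = 0.7647
|beta|^2 = 1 - 26/34 = 8/34 = 0.2353
P(|1>) = |beta|^2 = 0.2353

0.2353


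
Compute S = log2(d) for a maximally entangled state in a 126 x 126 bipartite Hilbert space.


For a maximally entangled state in d x d:
S = log2(d) = log2(126)
= 6.9773

6.9773


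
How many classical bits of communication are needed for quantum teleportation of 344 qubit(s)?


Quantum teleportation requires 2 classical bits per qubit teleported.
344 qubit(s) -> 2 * 344 = 688 classical bits

688


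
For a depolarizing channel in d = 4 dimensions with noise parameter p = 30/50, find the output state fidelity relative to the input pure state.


F = (1-p) + p/d
= (1 - 0.6000) + 0.6000/4
= 0.4000 + 0.1500
= 0.5500

0.5500


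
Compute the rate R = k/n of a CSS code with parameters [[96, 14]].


Code rate R = k/n
= 14/96
= 0.1458

0.1458


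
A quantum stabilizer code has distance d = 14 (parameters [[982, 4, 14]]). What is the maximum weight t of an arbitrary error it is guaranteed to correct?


Code parameters: [[982, 4, 14]], distance d = 14.
Number of correctable errors = floor((d-1)/2)
= floor((14 - 1)/2)
= floor(13/2)
= 6

6


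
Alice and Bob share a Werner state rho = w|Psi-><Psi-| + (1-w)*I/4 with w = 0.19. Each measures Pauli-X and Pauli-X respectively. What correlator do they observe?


|Psi-> = (|01> - |10>)/sqrt(2)
For the pure Bell state, <X_A X_B> = -1 (Bell-state Pauli correlator).
The maximally-mixed part I/4 has tr(I/4 * P tensor P) = 0 for any traceless Pauli P.
So <X_A X_B>_rho = w * (-1) + (1 - w) * 0
= 0.19 * (-1)
= -0.1900

-0.1900


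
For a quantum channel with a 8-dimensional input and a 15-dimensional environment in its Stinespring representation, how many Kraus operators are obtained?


Tracing out the environment in an orthonormal basis {|i>_E} gives Kraus operators K_i = <i|_E U |0>_E.
Number of Kraus operators = dim(H_env) = d_env
= 15

15


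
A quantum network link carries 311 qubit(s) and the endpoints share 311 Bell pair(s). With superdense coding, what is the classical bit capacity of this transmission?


Superdense coding allows 2 classical bits per shared entangled pair.
311 pair(s) -> 2 * 311 = 622 classical bits

622


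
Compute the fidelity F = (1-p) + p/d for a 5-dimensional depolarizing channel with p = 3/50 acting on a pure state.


F = (1-p) + p/d
= (1 - 0.0600) + 0.0600/5
= 0.9400 + 0.0120
= 0.9520

0.9520


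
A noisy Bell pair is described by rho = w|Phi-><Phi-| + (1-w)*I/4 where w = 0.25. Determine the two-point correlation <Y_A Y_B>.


|Phi-> = (|00> - |11>)/sqrt(2)
For the pure Bell state, <Y_A Y_B> = +1 (Bell-state Pauli correlator).
The maximally-mixed part I/4 has tr(I/4 * P tensor P) = 0 for any traceless Pauli P.
So <Y_A Y_B>_rho = w * (+1) + (1 - w) * 0
= 0.25 * (+1)
= 0.2500

0.2500


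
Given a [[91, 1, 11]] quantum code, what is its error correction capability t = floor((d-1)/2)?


Code parameters: [[91, 1, 11]], distance d = 11.
Number of correctable errors = floor((d-1)/2)
= floor((11 - 1)/2)
= floor(10/2)
= 5

5


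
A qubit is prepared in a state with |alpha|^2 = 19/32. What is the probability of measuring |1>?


|alpha|^2 = 19/32 = 0.5938
|beta|^2 = 1 - 19/32 = 13/32 = 0.4062
P(|1>) = |beta|^2 = 0.4062

0.4062


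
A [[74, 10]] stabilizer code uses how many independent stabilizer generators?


For an [[n,k]] stabilizer code:
Number of stabilizer generators = n - k
= 74 - 10
= 64

64


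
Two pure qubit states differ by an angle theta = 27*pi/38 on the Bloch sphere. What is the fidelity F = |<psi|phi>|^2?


For states separated by angle theta on Bloch sphere:
F = cos^2(theta/2)
theta = 27*pi/38 = 2.2322
theta/2 = 1.1161
cos(theta/2) = 0.4392
F = 0.1929

0.1929


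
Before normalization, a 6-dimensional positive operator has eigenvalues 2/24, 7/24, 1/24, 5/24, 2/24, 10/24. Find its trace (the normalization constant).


tr(M) = sum of eigenvalues
= 2/24 + 7/24 + 1/24 + 5/24 + 2/24 + 10/24
= 27/24
= 1.1250

1.1250


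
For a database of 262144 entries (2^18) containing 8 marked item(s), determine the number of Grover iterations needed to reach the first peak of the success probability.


After j Grover iterations the success probability is P(j) = sin^2((2j+1)*theta), where sin(theta) = sqrt(k/N).
N = 2^18 = 262144, k = 8
sin(theta) = sqrt(k/N) = 0.005524271728
theta = arcsin(sqrt(k/N)) = 0.005524299826 rad
P(j) reaches its first maximum when (2j+1)*theta is as close as possible to pi/2, i.e. j = round(pi/(4*theta) - 1/2).
pi/(4*theta) - 1/2 = 141.6715
(For comparison, the common estimate pi/4 * sqrt(N/k) = 142.1723; the exact maximiser is used here.)
Optimal iterations = 142

142


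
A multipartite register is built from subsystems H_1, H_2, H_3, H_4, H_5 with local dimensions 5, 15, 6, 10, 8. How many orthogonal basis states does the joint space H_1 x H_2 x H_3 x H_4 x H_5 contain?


dim(H_1 x H_2 x H_3 x H_4 x H_5) = 5 * 15 * 6 * 10 * 8
= 75 * 6 * 10 * 8
= 450 * 10 * 8
= 4500 * 8
= 36000

36000


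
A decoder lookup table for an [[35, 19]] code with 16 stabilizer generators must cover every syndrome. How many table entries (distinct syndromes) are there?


Each stabilizer generator gives a binary (+1 or -1) measurement outcome.
With 16 independent generators:
Total syndromes = 2^16
= 65536

65536


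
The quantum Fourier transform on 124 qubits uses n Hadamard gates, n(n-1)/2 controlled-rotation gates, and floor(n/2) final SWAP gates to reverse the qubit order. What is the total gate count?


Hadamard gates: 124
Controlled rotations: n*(n-1)/2 = 124*123/2 = 7626
SWAP gates: floor(n/2) = floor(124/2) = 62
Total = 124 + 7626 + 62
= 7812

7812


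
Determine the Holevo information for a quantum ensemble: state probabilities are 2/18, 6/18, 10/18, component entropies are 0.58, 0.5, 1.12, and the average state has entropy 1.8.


chi = S(rho) - sum_i p_i * S(rho_i)
Weighted entropy = 2/18 * 0.58 + 6/18 * 0.5 + 10/18 * 1.12
= 0.8533
chi = 1.8 - 0.8533
= 0.9467

0.9467


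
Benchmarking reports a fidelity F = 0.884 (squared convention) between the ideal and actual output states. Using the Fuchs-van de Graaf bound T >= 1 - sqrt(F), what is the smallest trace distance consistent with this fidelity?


Fuchs-van de Graaf (squared-fidelity convention): 1 - sqrt(F) <= T <= sqrt(1 - F).
Lower bound: T >= 1 - sqrt(F)
sqrt(F) = sqrt(0.884) = 0.9402
T >= 1 - 0.9402
T >= 0.0598

0.0598


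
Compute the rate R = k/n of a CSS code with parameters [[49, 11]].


Code rate R = k/n
= 11/49
= 0.2245

0.2245


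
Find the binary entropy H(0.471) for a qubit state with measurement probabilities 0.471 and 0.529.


S = -p*log2(p) - (1-p)*log2(1-p)
p = 0.4710, 1-p = 0.5290
= -0.4710 * log2(0.4710) - 0.5290 * log2(0.5290)
= -(-0.5116) - (-0.4860)
= 0.9976

0.9976


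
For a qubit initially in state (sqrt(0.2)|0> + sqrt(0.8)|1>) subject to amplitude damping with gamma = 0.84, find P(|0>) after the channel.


For amplitude damping with parameter gamma on state sqrt(a)|0> + sqrt(b)|1>:
alpha^2 = 0.2, beta^2 = 0.8
P(|0>) = alpha^2 + gamma * beta^2
= 0.2 + 0.84 * 0.8
= 0.2 + 0.6720
= 0.8720

0.8720


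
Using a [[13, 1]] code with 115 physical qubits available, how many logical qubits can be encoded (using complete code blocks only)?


Each code block uses 13 physical qubits for 1 logical qubit(s).
Number of complete blocks = floor(115 / 13) = 8
Logical qubits = 8 * 1
= 8

8


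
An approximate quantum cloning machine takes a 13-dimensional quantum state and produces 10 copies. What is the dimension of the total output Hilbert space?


Output space = H^(tensor 10) where dim(H) = 13
dim = 13^10
= 169 (after 2 factors)
= 2197 (after 3 factors)
= 28561 (after 4 factors)
= 371293 (after 5 factors)
= 4826809 (after 6 factors)
= 62748517 (after 7 factors)
= 815730721 (after 8 factors)
= 10604499373 (after 9 factors)
= 137858491849 (after 10 factors)
= 137858491849

137858491849


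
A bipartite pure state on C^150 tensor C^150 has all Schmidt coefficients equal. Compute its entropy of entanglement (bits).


For a maximally entangled state in d x d:
S = log2(d) = log2(150)
= 7.2288

7.2288


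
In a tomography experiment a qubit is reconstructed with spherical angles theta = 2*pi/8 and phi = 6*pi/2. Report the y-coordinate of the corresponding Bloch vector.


theta = 0.7854, phi = 9.4248
r_y = sin(theta)*sin(phi) = 0.7071 * 0.0000
r_y = 0.0000

0.0000


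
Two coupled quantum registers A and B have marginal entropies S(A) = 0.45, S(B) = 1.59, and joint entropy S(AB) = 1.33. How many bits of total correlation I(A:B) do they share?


I(A:B) = S(A) + S(B) - S(AB)
= 0.45 + 1.59 - 1.33
= 0.7100

0.7100


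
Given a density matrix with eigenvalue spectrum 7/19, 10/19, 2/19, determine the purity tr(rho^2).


tr(rho^2) = sum of eigenvalues squared
= (7/19)^2 + (10/19)^2 + (2/19)^2
= (49 + 100 + 4) / 361
= 153/361
= 0.4238

0.4238


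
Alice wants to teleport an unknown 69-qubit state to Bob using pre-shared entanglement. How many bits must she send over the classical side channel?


Quantum teleportation requires 2 classical bits per qubit teleported.
69 qubit(s) -> 2 * 69 = 138 classical bits

138


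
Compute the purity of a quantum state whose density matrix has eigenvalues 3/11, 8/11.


tr(rho^2) = sum of eigenvalues squared
= (3/11)^2 + (8/11)^2
= (9 + 64) / 121
= 73/121
= 0.6033

0.6033


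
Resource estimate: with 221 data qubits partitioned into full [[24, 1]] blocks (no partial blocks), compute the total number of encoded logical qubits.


Each code block uses 24 physical qubits for 1 logical qubit(s).
Number of complete blocks = floor(221 / 24) = 9
Logical qubits = 9 * 1
= 9

9


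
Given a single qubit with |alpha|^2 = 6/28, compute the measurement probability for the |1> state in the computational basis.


|alpha|^2 = 6/28 = 0.2143
|beta|^2 = 1 - 6/28 = 22/28 = 0.7857
P(|1>) = |beta|^2 = 0.7857

0.7857


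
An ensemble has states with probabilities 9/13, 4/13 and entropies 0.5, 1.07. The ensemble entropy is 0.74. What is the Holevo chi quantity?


chi = S(rho) - sum_i p_i * S(rho_i)
Weighted entropy = 9/13 * 0.5 + 4/13 * 1.07
= 0.6754
chi = 0.74 - 0.6754
= 0.0646

0.0646


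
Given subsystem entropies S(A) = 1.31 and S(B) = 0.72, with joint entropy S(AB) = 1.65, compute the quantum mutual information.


I(A:B) = S(A) + S(B) - S(AB)
= 1.31 + 0.72 - 1.65
= 0.3800

0.3800


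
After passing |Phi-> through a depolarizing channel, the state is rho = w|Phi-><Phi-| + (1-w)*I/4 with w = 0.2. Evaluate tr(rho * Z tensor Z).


|Phi-> = (|00> - |11>)/sqrt(2)
For the pure Bell state, <Z_A Z_B> = +1 (Bell-state Pauli correlator).
The maximally-mixed part I/4 has tr(I/4 * P tensor P) = 0 for any traceless Pauli P.
So <Z_A Z_B>_rho = w * (+1) + (1 - w) * 0
= 0.2 * (+1)
= 0.2000

0.2000


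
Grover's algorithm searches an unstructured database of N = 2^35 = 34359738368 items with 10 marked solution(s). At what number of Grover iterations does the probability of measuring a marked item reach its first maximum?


After j Grover iterations the success probability is P(j) = sin^2((2j+1)*theta), where sin(theta) = sqrt(k/N).
N = 2^35 = 34359738368, k = 10
sin(theta) = sqrt(k/N) = 1.70598448e-05
theta = arcsin(sqrt(k/N)) = 1.70598448e-05 rad
P(j) reaches its first maximum when (2j+1)*theta is as close as possible to pi/2, i.e. j = round(pi/(4*theta) - 1/2).
pi/(4*theta) - 1/2 = 46037.3258
(For comparison, the common estimate pi/4 * sqrt(N/k) = 46037.8258; the exact maximiser is used here.)
Optimal iterations = 46037

46037


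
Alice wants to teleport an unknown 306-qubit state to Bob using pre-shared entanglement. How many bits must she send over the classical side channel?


Quantum teleportation requires 2 classical bits per qubit teleported.
306 qubit(s) -> 2 * 306 = 612 classical bits

612


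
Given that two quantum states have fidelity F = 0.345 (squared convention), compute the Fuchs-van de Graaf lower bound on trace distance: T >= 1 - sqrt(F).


Fuchs-van de Graaf (squared-fidelity convention): 1 - sqrt(F) <= T <= sqrt(1 - F).
Lower bound: T >= 1 - sqrt(F)
sqrt(F) = sqrt(0.345) = 0.5874
T >= 1 - 0.5874
T >= 0.4126

0.4126


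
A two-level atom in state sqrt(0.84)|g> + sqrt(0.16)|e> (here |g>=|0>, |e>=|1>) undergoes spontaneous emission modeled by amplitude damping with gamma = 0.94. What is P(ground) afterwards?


For amplitude damping with parameter gamma on state sqrt(a)|0> + sqrt(b)|1>:
alpha^2 = 0.84, beta^2 = 0.16
P(|0>) = alpha^2 + gamma * beta^2
= 0.84 + 0.94 * 0.16
= 0.84 + 0.1504
= 0.9904

0.9904


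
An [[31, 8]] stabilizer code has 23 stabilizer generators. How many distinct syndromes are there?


Each stabilizer generator gives a binary (+1 or -1) measurement outcome.
With 23 independent generators:
Total syndromes = 2^23
= 8388608

8388608


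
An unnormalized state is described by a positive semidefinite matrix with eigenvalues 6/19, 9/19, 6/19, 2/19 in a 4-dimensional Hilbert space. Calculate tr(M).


tr(M) = sum of eigenvalues
= 6/19 + 9/19 + 6/19 + 2/19
= 23/19
= 1.2105

1.2105


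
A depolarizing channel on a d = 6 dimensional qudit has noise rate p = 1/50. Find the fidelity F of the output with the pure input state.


F = (1-p) + p/d
= (1 - 0.0200) + 0.0200/6
= 0.9800 + 0.0033
= 0.9833

0.9833


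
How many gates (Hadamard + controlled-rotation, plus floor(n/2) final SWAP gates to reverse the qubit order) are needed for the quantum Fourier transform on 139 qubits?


Hadamard gates: 139
Controlled rotations: n*(n-1)/2 = 139*138/2 = 9591
SWAP gates: floor(n/2) = floor(139/2) = 69
Total = 139 + 9591 + 69
= 9799

9799


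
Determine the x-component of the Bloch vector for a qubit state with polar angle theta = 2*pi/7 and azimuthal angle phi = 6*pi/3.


theta = 0.8976, phi = 6.2832
r_x = sin(theta)*cos(phi) = 0.7818 * 1.0000
r_x = 0.7818

0.7818


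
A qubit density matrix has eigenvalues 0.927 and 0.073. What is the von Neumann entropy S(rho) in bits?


S = -p*log2(p) - (1-p)*log2(1-p)
p = 0.9270, 1-p = 0.0730
= -0.9270 * log2(0.9270) - 0.0730 * log2(0.0730)
= -(-0.1014) - (-0.2756)
= 0.3770

0.3770


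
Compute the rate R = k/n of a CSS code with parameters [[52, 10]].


Code rate R = k/n
= 10/52
= 0.1923

0.1923


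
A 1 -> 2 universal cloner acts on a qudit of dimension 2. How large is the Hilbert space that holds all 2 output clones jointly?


Output space = H^(tensor 2) where dim(H) = 2
dim = 2^2
= 4

4


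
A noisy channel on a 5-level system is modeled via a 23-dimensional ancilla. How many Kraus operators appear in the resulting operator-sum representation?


Tracing out the environment in an orthonormal basis {|i>_E} gives Kraus operators K_i = <i|_E U |0>_E.
Number of Kraus operators = dim(H_env) = d_env
= 23

23


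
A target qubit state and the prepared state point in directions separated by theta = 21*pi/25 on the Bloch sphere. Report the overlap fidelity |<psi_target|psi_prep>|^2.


For states separated by angle theta on Bloch sphere:
F = cos^2(theta/2)
theta = 21*pi/25 = 2.6389
theta/2 = 1.3195
cos(theta/2) = 0.2487
F = 0.0618

0.0618


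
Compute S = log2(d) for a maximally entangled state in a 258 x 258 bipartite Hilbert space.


For a maximally entangled state in d x d:
S = log2(d) = log2(258)
= 8.0112

8.0112


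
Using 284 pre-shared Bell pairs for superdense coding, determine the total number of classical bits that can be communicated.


Superdense coding allows 2 classical bits per shared entangled pair.
284 pair(s) -> 2 * 284 = 568 classical bits

568


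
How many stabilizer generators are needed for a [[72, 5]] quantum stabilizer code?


For an [[n,k]] stabilizer code:
Number of stabilizer generators = n - k
= 72 - 5
= 67

67


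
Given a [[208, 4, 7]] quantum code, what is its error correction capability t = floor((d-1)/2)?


Code parameters: [[208, 4, 7]], distance d = 7.
Number of correctable errors = floor((d-1)/2)
= floor((7 - 1)/2)
= floor(6/2)
= 3

3


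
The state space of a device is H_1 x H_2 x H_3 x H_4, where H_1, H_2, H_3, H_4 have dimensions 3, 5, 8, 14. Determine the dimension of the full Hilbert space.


dim(H_1 x H_2 x H_3 x H_4) = 3 * 5 * 8 * 14
= 15 * 8 * 14
= 120 * 14
= 1680

1680


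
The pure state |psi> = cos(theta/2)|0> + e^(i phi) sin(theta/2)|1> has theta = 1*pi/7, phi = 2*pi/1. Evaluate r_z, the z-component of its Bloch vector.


theta = 0.4488, phi = 6.2832
r_z = cos(theta) = 0.9010

0.9010


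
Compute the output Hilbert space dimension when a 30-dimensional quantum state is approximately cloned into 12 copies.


Output space = H^(tensor 12) where dim(H) = 30
dim = 30^12
= 900 (after 2 factors)
= 27000 (after 3 factors)
= 810000 (after 4 factors)
= 24300000 (after 5 factors)
= 729000000 (after 6 factors)
= 21870000000 (after 7 factors)
= 656100000000 (after 8 factors)
= 19683000000000 (after 9 factors)
= 590490000000000 (after 10 factors)
= 17714700000000000 (after 11 factors)
= 531441000000000000 (after 12 factors)
= 531441000000000000

531441000000000000


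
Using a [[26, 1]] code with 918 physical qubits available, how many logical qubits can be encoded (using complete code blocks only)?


Each code block uses 26 physical qubits for 1 logical qubit(s).
Number of complete blocks = floor(918 / 26) = 35
Logical qubits = 35 * 1
= 35

35


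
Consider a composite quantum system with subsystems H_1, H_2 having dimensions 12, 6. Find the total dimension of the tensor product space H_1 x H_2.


dim(H_1 x H_2) = 12 * 6
= 72

72


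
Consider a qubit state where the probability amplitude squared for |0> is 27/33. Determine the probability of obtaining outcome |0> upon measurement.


|alpha|^2 = 27/33 = 0.8182
|beta|^2 = 1 - 27/33 = 6/33 = 0.1818
P(|0>) = |alpha|^2 = 0.8182

0.8182


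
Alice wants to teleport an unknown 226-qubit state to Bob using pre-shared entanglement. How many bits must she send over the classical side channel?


Quantum teleportation requires 2 classical bits per qubit teleported.
226 qubit(s) -> 2 * 226 = 452 classical bits

452


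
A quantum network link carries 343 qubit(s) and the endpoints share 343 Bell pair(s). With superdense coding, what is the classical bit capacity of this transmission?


Superdense coding allows 2 classical bits per shared entangled pair.
343 pair(s) -> 2 * 343 = 686 classical bits

686


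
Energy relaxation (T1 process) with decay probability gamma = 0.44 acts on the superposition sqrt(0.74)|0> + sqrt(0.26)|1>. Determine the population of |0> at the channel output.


For amplitude damping with parameter gamma on state sqrt(a)|0> + sqrt(b)|1>:
alpha^2 = 0.74, beta^2 = 0.26
P(|0>) = alpha^2 + gamma * beta^2
= 0.74 + 0.44 * 0.26
= 0.74 + 0.1144
= 0.8544

0.8544


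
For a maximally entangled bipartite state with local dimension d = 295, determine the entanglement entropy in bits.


For a maximally entangled state in d x d:
S = log2(d) = log2(295)
= 8.2046

8.2046


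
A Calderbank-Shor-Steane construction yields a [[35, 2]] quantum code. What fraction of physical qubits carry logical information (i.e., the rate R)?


Code rate R = k/n
= 2/35
= 0.0571

0.0571


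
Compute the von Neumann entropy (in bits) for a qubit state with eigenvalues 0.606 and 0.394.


S = -p*log2(p) - (1-p)*log2(1-p)
p = 0.6060, 1-p = 0.3940
= -0.6060 * log2(0.6060) - 0.3940 * log2(0.3940)
= -(-0.4379) - (-0.5294)
= 0.9673

0.9673


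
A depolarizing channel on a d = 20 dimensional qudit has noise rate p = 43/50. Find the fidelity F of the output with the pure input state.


F = (1-p) + p/d
= (1 - 0.8600) + 0.8600/20
= 0.1400 + 0.0430
= 0.1830

0.1830


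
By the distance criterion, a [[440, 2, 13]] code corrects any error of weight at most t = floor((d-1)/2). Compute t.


Code parameters: [[440, 2, 13]], distance d = 13.
Number of correctable errors = floor((d-1)/2)
= floor((13 - 1)/2)
= floor(12/2)
= 6

6


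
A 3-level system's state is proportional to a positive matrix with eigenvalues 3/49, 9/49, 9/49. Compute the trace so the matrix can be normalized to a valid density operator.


tr(M) = sum of eigenvalues
= 3/49 + 9/49 + 9/49
= 21/49
= 0.4286

0.4286


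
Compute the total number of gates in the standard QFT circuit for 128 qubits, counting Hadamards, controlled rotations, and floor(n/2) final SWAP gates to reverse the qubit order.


Hadamard gates: 128
Controlled rotations: n*(n-1)/2 = 128*127/2 = 8128
SWAP gates: floor(n/2) = floor(128/2) = 64
Total = 128 + 8128 + 64
= 8320

8320


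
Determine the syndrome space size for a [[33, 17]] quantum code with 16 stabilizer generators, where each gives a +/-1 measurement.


Each stabilizer generator gives a binary (+1 or -1) measurement outcome.
With 16 independent generators:
Total syndromes = 2^16
= 65536

65536


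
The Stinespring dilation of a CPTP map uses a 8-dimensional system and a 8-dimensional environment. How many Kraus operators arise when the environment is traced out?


Tracing out the environment in an orthonormal basis {|i>_E} gives Kraus operators K_i = <i|_E U |0>_E.
Number of Kraus operators = dim(H_env) = d_env
= 8

8


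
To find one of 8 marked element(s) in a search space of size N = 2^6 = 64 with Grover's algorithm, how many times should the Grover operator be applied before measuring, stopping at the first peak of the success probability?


After j Grover iterations the success probability is P(j) = sin^2((2j+1)*theta), where sin(theta) = sqrt(k/N).
N = 2^6 = 64, k = 8
sin(theta) = sqrt(k/N) = 0.3535533906
theta = arcsin(sqrt(k/N)) = 0.3613671239 rad
P(j) reaches its first maximum when (2j+1)*theta is as close as possible to pi/2, i.e. j = round(pi/(4*theta) - 1/2).
pi/(4*theta) - 1/2 = 1.6734
(For comparison, the common estimate pi/4 * sqrt(N/k) = 2.2214; the exact maximiser is used here.)
Optimal iterations = 2

2


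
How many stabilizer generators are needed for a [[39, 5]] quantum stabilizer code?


For an [[n,k]] stabilizer code:
Number of stabilizer generators = n - k
= 39 - 5
= 34

34


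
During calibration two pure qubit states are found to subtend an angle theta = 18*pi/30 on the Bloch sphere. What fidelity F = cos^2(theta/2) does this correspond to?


For states separated by angle theta on Bloch sphere:
F = cos^2(theta/2)
theta = 18*pi/30 = 1.8850
theta/2 = 0.9425
cos(theta/2) = 0.5878
F = 0.3455

0.3455


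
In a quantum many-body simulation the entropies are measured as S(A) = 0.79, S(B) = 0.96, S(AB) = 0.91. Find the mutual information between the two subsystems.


I(A:B) = S(A) + S(B) - S(AB)
= 0.79 + 0.96 - 0.91
= 0.8400

0.8400


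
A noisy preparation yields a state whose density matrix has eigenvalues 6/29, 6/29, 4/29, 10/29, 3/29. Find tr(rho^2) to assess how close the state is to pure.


tr(rho^2) = sum of eigenvalues squared
= (6/29)^2 + (6/29)^2 + (4/29)^2 + (10/29)^2 + (3/29)^2
= (36 + 36 + 16 + 100 + 9) / 841
= 197/841
= 0.2342

0.2342


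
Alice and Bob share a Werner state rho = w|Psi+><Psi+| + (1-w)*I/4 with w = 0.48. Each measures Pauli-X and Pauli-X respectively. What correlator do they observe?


|Psi+> = (|01> + |10>)/sqrt(2)
For the pure Bell state, <X_A X_B> = +1 (Bell-state Pauli correlator).
The maximally-mixed part I/4 has tr(I/4 * P tensor P) = 0 for any traceless Pauli P.
So <X_A X_B>_rho = w * (+1) + (1 - w) * 0
= 0.48 * (+1)
= 0.4800

0.4800


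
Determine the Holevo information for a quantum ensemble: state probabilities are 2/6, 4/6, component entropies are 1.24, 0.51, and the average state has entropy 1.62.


chi = S(rho) - sum_i p_i * S(rho_i)
Weighted entropy = 2/6 * 1.24 + 4/6 * 0.51
= 0.7533
chi = 1.62 - 0.7533
= 0.8667

0.8667


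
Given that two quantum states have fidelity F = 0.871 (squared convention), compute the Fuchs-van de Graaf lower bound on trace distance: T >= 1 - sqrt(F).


Fuchs-van de Graaf (squared-fidelity convention): 1 - sqrt(F) <= T <= sqrt(1 - F).
Lower bound: T >= 1 - sqrt(F)
sqrt(F) = sqrt(0.871) = 0.9333
T >= 1 - 0.9333
T >= 0.0667

0.0667


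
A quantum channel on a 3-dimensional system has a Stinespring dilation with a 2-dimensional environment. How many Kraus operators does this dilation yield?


Tracing out the environment in an orthonormal basis {|i>_E} gives Kraus operators K_i = <i|_E U |0>_E.
Number of Kraus operators = dim(H_env) = d_env
= 2

2


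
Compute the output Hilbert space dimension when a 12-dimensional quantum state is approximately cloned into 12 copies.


Output space = H^(tensor 12) where dim(H) = 12
dim = 12^12
= 144 (after 2 factors)
= 1728 (after 3 factors)
= 20736 (after 4 factors)
= 248832 (after 5 factors)
= 2985984 (after 6 factors)
= 35831808 (after 7 factors)
= 429981696 (after 8 factors)
= 5159780352 (after 9 factors)
= 61917364224 (after 10 factors)
= 743008370688 (after 11 factors)
= 8916100448256 (after 12 factors)
= 8916100448256

8916100448256


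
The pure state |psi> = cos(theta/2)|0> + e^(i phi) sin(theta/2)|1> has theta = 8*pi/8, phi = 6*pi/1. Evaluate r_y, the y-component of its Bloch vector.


theta = 3.1416, phi = 18.8496
r_y = sin(theta)*sin(phi) = 0.0000 * 0.0000
r_y = 0.0000

0.0000


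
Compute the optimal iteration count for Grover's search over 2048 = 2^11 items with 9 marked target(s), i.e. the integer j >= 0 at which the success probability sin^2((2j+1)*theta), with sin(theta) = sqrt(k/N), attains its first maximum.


After j Grover iterations the success probability is P(j) = sin^2((2j+1)*theta), where sin(theta) = sqrt(k/N).
N = 2^11 = 2048, k = 9
sin(theta) = sqrt(k/N) = 0.06629126074
theta = arcsin(sqrt(k/N)) = 0.06633991017 rad
P(j) reaches its first maximum when (2j+1)*theta is as close as possible to pi/2, i.e. j = round(pi/(4*theta) - 1/2).
pi/(4*theta) - 1/2 = 11.3390
(For comparison, the common estimate pi/4 * sqrt(N/k) = 11.8477; the exact maximiser is used here.)
Optimal iterations = 11

11


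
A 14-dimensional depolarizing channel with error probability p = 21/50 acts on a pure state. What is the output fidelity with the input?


F = (1-p) + p/d
= (1 - 0.4200) + 0.4200/14
= 0.5800 + 0.0300
= 0.6100

0.6100


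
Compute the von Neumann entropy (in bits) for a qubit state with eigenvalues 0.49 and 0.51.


S = -p*log2(p) - (1-p)*log2(1-p)
p = 0.4900, 1-p = 0.5100
= -0.4900 * log2(0.4900) - 0.5100 * log2(0.5100)
= -(-0.5043) - (-0.4954)
= 0.9997

0.9997


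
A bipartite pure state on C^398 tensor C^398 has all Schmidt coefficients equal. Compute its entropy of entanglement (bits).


For a maximally entangled state in d x d:
S = log2(d) = log2(398)
= 8.6366

8.6366


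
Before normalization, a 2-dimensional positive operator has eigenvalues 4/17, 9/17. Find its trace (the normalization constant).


tr(M) = sum of eigenvalues
= 4/17 + 9/17
= 13/17
= 0.7647

0.7647


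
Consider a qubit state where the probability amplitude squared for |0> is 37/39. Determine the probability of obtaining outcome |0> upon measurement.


|alpha|^2 = 37/39 = 0.9487
|beta|^2 = 1 - 37/39 = 2/39 = 0.0513
P(|0>) = |alpha|^2 = 0.9487

0.9487


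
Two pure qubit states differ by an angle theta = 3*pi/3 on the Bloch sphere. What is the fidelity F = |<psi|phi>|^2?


For states separated by angle theta on Bloch sphere:
F = cos^2(theta/2)
theta = 3*pi/3 = 3.1416
theta/2 = 1.5708
cos(theta/2) = 0.0000
F = 0.0000

0.0000


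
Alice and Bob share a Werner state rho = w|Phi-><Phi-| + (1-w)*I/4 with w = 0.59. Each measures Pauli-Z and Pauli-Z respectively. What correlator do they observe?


|Phi-> = (|00> - |11>)/sqrt(2)
For the pure Bell state, <Z_A Z_B> = +1 (Bell-state Pauli correlator).
The maximally-mixed part I/4 has tr(I/4 * P tensor P) = 0 for any traceless Pauli P.
So <Z_A Z_B>_rho = w * (+1) + (1 - w) * 0
= 0.59 * (+1)
= 0.5900

0.5900


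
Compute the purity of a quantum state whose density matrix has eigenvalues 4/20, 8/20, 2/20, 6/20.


tr(rho^2) = sum of eigenvalues squared
= (4/20)^2 + (8/20)^2 + (2/20)^2 + (6/20)^2
= (16 + 64 + 4 + 36) / 400
= 120/400
= 0.3000

0.3000


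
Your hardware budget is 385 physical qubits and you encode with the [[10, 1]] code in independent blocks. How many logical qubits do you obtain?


Each code block uses 10 physical qubits for 1 logical qubit(s).
Number of complete blocks = floor(385 / 10) = 38
Logical qubits = 38 * 1
= 38

38


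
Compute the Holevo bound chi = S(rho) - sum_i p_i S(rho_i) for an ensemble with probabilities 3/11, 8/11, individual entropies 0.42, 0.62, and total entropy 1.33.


chi = S(rho) - sum_i p_i * S(rho_i)
Weighted entropy = 3/11 * 0.42 + 8/11 * 0.62
= 0.5655
chi = 1.33 - 0.5655
= 0.7645

0.7645


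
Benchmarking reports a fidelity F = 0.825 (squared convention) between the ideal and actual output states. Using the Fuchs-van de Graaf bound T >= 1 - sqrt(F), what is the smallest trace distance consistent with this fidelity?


Fuchs-van de Graaf (squared-fidelity convention): 1 - sqrt(F) <= T <= sqrt(1 - F).
Lower bound: T >= 1 - sqrt(F)
sqrt(F) = sqrt(0.825) = 0.9083
T >= 1 - 0.9083
T >= 0.0917

0.0917
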